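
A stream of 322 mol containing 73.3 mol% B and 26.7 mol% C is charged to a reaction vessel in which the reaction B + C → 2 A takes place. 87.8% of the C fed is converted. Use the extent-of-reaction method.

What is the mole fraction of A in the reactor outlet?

0.469

C reacted = 0.878 × 85.97 = 75.49 mol; ν_C = −1, so ξ = 75.49/1 = 75.49 mol.
Outlet amounts (n = n₀ + ν ξ):
  B: 236 − 1(75.49) = 160.5
  C: 85.97 − 1(75.49) = 10.49
  A: 0 + 2(75.49) = 151
Total out = 322 mol; y_A = 151 / 322 = 0.4689.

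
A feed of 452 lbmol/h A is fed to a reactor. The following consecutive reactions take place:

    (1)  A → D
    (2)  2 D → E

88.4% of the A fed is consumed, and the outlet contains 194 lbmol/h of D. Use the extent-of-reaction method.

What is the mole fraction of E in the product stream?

0.294

Conversion of A: A consumed = 1ξ₁ = 0.884 × 452 → ξ₁ = 399.6 lbmol/h.
D balance: n_D = 0 + 1ξ₁ − 2ξ₂ = 194 → ξ₂ = (1·399.6 − 194)/2 = 102.8 lbmol/h.
Outlet amounts (n = n₀ + Σ ν·ξ):
  A: 452 − 1(399.6) = 52.43
  D: 0 + 1(399.6) − 2(102.8) = 194
  E: 0 + 1(102.8) = 102.8
Total out = 349.2 lbmol/h; y_E = 102.8 / 349.2 = 0.2943.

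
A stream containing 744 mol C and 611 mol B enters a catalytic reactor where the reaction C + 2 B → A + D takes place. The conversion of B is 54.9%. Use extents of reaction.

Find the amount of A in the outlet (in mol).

B reacted = 0.549 × 611 = 335.4 mol; ν_B = −2, so ξ = 335.4/2 = 167.7 mol.
Outlet amounts (n = n₀ + ν ξ):
  C: 744 − 1(167.7) = 576.3
  B: 611 − 2(167.7) = 275.6
  A: 0 + 1(167.7) = 167.7
  D: 0 + 1(167.7) = 167.7

168 mol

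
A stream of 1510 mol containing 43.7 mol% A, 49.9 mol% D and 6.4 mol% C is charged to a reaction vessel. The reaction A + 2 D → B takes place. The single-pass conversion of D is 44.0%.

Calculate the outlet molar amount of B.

D reacted = 0.44 × 753.5 = 331.5 mol; ν_D = −2, so ξ = 331.5/2 = 165.8 mol.
Outlet amounts (n = n₀ + ν ξ):
  A: 659.9 − 1(165.8) = 494.1
  D: 753.5 − 2(165.8) = 422
  B: 0 + 1(165.8) = 165.8
  C: 96.64 (inert)

166 mol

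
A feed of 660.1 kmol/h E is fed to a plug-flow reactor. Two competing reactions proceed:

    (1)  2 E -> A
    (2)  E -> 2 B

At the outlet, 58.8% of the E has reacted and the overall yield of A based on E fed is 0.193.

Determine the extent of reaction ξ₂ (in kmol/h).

Yield of A: 1ξ₁ / 660.1 = 0.193 → ξ₁ = 127.4 kmol/h.
Conversion of E: 2ξ₁ + 1ξ₂ = 0.588 × 660.1 = 388.1 → ξ₂ = 133.3 kmol/h.
Outlet amounts (n = n₀ + Σ ν·ξ):
  E: 660.1 − 2(127.4) − 1(133.3) = 272
  A: 0 + 1(127.4) = 127.4
  B: 0 + 2(133.3) = 266.7

ξ₂ = 133 kmol/h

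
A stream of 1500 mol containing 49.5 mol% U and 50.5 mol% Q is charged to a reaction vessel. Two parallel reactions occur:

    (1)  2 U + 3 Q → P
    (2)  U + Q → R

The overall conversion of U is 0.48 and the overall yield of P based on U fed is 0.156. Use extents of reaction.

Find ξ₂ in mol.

Yield of P: 1ξ₁ / 742.5 = 0.156 → ξ₁ = 115.8 mol.
Conversion of U: 2ξ₁ + 1ξ₂ = 0.48 × 742.5 = 356.4 → ξ₂ = 124.7 mol.
Outlet amounts (n = n₀ + Σ ν·ξ):
  U: 742.5 − 2(115.8) − 1(124.7) = 386.1
  Q: 757.5 − 3(115.8) − 1(124.7) = 285.3
  P: 0 + 1(115.8) = 115.8
  R: 0 + 1(124.7) = 124.7

ξ₂ = 125 mol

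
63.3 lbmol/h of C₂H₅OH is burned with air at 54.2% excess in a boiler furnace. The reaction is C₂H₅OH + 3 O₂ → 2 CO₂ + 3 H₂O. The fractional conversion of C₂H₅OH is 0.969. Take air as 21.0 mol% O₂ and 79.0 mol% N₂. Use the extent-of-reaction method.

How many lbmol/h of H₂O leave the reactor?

184 lbmol/h

Stoichiometric O₂ = 3 × 63.3 = 189.9 lbmol/h; O₂ fed = 189.9 × 1.542 = 292.8 lbmol/h.
N₂ fed = 292.8 × 79/21 = 1102 lbmol/h.
Fuel reacted = 0.969 × 63.3 → ξ = 61.34 lbmol/h.
Outlet (n = n₀ + ν ξ):
  C₂H₅OH: 63.3 − 1(61.34) = 1.962
  O₂: 292.8 − 3(61.34) = 108.8
  N₂: 1102 (inert)
  CO₂: 0 + 2(61.34) = 122.7
  H₂O: 0 + 3(61.34) = 184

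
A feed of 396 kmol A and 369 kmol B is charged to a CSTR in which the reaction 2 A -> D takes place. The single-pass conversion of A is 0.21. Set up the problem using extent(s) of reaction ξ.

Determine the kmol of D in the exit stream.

A reacted = 0.21 × 396 = 83.16 kmol; ν_A = −2, so ξ = 83.16/2 = 41.58 kmol.
Outlet amounts (n = n₀ + ν ξ):
  A: 396 − 2(41.58) = 312.8
  D: 0 + 1(41.58) = 41.58
  B: 369 (inert)

41.6 kmol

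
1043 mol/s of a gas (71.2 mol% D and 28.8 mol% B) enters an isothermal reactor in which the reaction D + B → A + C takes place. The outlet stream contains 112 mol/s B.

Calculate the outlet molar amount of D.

554 mol/s

For B: n = n₀ − 1ξ → 112 = 300.4 − 1ξ, giving ξ = 188.4 mol/s.
Outlet amounts (n = n₀ + ν ξ):
  D: 742.6 − 1(188.4) = 554.2
  B: 300.4 − 1(188.4) = 112
  A: 0 + 1(188.4) = 188.4
  C: 0 + 1(188.4) = 188.4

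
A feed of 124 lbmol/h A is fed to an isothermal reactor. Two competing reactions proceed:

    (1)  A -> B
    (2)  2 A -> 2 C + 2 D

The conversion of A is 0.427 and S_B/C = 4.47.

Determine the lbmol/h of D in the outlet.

9.68 lbmol/h

Conversion of A: A consumed = 0.427 × 124 = 52.95 lbmol/h = 1ξ₁ + 2ξ₂.
Selectivity: 1ξ₁ / (2ξ₂) = 4.47 → ξ₁ = 8.94 ξ₂.
Substitute: (1·8.94 + 2) ξ₂ = 52.95 → ξ₂ = 4.84 lbmol/h, ξ₁ = 43.27 lbmol/h.
Outlet amounts (n = n₀ + Σ ν·ξ):
  A: 124 − 1(43.27) − 2(4.84) = 71.05
  B: 0 + 1(43.27) = 43.27
  C: 0 + 2(4.84) = 9.68
  D: 0 + 2(4.84) = 9.68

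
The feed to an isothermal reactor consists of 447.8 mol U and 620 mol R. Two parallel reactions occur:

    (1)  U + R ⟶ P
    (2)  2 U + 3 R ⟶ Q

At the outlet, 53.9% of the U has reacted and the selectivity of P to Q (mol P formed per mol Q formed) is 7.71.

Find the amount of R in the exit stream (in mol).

354 mol

Conversion of U: U consumed = 0.539 × 447.8 = 241.4 mol = 1ξ₁ + 2ξ₂.
Selectivity: 1ξ₁ / (1ξ₂) = 7.71 → ξ₁ = 7.71 ξ₂.
Substitute: (1·7.71 + 2) ξ₂ = 241.4 → ξ₂ = 24.86 mol, ξ₁ = 191.6 mol.
Outlet amounts (n = n₀ + Σ ν·ξ):
  U: 447.8 − 1(191.6) − 2(24.86) = 206.4
  R: 620 − 1(191.6) − 3(24.86) = 353.8
  P: 0 + 1(191.6) = 191.6
  Q: 0 + 1(24.86) = 24.86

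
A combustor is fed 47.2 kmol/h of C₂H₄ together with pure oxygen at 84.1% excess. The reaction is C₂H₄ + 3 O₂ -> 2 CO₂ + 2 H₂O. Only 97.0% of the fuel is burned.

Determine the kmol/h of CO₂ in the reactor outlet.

91.6 kmol/h

Stoichiometric O₂ = 3 × 47.2 = 141.6 kmol/h; O₂ fed = 141.6 × 1.841 = 260.7 kmol/h.
Fuel reacted = 0.97 × 47.2 → ξ = 45.78 kmol/h.
Outlet (n = n₀ + ν ξ):
  C₂H₄: 47.2 − 1(45.78) = 1.416
  O₂: 260.7 − 3(45.78) = 123.3
  CO₂: 0 + 2(45.78) = 91.57
  H₂O: 0 + 2(45.78) = 91.57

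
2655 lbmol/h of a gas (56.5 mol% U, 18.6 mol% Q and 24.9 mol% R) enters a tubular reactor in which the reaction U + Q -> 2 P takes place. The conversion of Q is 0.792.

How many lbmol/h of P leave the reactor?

782 lbmol/h

Q reacted = 0.792 × 493.8 = 391.1 lbmol/h; ν_Q = −1, so ξ = 391.1/1 = 391.1 lbmol/h.
Outlet amounts (n = n₀ + ν ξ):
  U: 1500 − 1(391.1) = 1109
  Q: 493.8 − 1(391.1) = 102.7
  P: 0 + 2(391.1) = 782.2
  R: 661.1 (inert)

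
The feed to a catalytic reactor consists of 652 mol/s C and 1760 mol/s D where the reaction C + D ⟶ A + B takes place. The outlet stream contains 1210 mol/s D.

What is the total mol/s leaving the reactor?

For D: n = n₀ − 1ξ → 1210 = 1760 − 1ξ, giving ξ = 550 mol/s.
Outlet amounts (n = n₀ + ν ξ):
  C: 652 − 1(550) = 102
  D: 1760 − 1(550) = 1210
  A: 0 + 1(550) = 550
  B: 0 + 1(550) = 550
Total out = 102 + 1210 + 550 + 550 = 2412 mol/s.

2410 mol/s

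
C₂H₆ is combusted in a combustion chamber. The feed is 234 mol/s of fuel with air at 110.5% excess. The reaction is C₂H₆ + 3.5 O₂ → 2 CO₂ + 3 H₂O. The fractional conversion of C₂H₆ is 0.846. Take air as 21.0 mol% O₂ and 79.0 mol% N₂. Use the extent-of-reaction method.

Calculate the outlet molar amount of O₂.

Stoichiometric O₂ = 3.5 × 234 = 819 mol/s; O₂ fed = 819 × 2.105 = 1724 mol/s.
N₂ fed = 1724 × 79/21 = 6486 mol/s.
Fuel reacted = 0.846 × 234 → ξ = 198 mol/s.
Outlet (n = n₀ + ν ξ):
  C₂H₆: 234 − 1(198) = 36.04
  O₂: 1724 − 3.5(198) = 1031
  N₂: 6486 (inert)
  CO₂: 0 + 2(198) = 395.9
  H₂O: 0 + 3(198) = 593.9

1030 mol/s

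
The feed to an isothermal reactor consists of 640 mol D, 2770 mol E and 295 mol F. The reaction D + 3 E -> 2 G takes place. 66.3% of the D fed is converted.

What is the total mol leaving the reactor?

D reacted = 0.663 × 640 = 424.3 mol; ν_D = −1, so ξ = 424.3/1 = 424.3 mol.
Outlet amounts (n = n₀ + ν ξ):
  D: 640 − 1(424.3) = 215.7
  E: 2770 − 3(424.3) = 1497
  G: 0 + 2(424.3) = 848.6
  F: 295 (inert)
Total out = 215.7 + 1497 + 848.6 + 295 = 2856 mol.

2860 mol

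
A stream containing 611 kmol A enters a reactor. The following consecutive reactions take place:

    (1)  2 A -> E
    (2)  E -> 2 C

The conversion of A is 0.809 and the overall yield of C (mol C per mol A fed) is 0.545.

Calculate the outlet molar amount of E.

Conversion of A: A consumed = 2ξ₁ = 0.809 × 611 → ξ₁ = 247.1 kmol.
Yield of C: 2ξ₂ / 611 = 0.545 → ξ₂ = 166.5 kmol.
Outlet amounts (n = n₀ + Σ ν·ξ):
  A: 611 − 2(247.1) = 116.7
  E: 0 + 1(247.1) − 1(166.5) = 80.65
  C: 0 + 2(166.5) = 333

80.7 kmol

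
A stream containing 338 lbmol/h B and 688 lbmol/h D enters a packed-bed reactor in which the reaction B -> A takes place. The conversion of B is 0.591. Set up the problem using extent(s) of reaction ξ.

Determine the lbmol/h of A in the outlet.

B reacted = 0.591 × 338 = 199.8 lbmol/h; ν_B = −1, so ξ = 199.8/1 = 199.8 lbmol/h.
Outlet amounts (n = n₀ + ν ξ):
  B: 338 − 1(199.8) = 138.2
  A: 0 + 1(199.8) = 199.8
  D: 688 (inert)

200 lbmol/h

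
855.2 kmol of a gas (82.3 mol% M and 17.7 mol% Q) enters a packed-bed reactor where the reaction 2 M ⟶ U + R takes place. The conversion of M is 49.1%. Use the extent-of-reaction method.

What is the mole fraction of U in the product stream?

M reacted = 0.491 × 703.8 = 345.6 kmol; ν_M = −2, so ξ = 345.6/2 = 172.8 kmol.
Outlet amounts (n = n₀ + ν ξ):
  M: 703.8 − 2(172.8) = 358.2
  U: 0 + 1(172.8) = 172.8
  R: 0 + 1(172.8) = 172.8
  Q: 151.4 (inert)
Total out = 855.2 kmol; y_U = 172.8 / 855.2 = 0.202.

0.202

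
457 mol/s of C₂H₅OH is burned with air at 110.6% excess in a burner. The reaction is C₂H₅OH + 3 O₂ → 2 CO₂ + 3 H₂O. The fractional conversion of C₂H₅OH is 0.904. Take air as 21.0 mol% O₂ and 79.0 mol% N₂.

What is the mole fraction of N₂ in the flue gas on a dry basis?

0.812

Stoichiometric O₂ = 3 × 457 = 1371 mol/s; O₂ fed = 1371 × 2.106 = 2887 mol/s.
N₂ fed = 2887 × 79/21 = 10860 mol/s.
Fuel reacted = 0.904 × 457 → ξ = 413.1 mol/s.
Outlet (n = n₀ + ν ξ):
  C₂H₅OH: 457 − 1(413.1) = 43.87
  O₂: 2887 − 3(413.1) = 1648
  N₂: 10860 (inert)
  CO₂: 0 + 2(413.1) = 826.3
  H₂O: 0 + 3(413.1) = 1239
Dry total = 13380 mol/s; y_N₂ (dry) = 10860 / 13380 = 0.8118.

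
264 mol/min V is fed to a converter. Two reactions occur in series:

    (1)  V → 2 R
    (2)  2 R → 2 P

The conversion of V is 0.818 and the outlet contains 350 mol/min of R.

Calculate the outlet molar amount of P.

Conversion of V: V consumed = 1ξ₁ = 0.818 × 264 → ξ₁ = 216 mol/min.
R balance: n_R = 0 + 2ξ₁ − 2ξ₂ = 350 → ξ₂ = (2·216 − 350)/2 = 40.95 mol/min.
Outlet amounts (n = n₀ + Σ ν·ξ):
  V: 264 − 1(216) = 48.05
  R: 0 + 2(216) − 2(40.95) = 350
  P: 0 + 2(40.95) = 81.9

81.9 mol/min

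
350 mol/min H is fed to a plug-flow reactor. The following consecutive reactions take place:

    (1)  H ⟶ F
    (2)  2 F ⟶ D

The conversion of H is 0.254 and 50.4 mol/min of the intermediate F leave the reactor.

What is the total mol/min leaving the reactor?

Conversion of H: H consumed = 1ξ₁ = 0.254 × 350 → ξ₁ = 88.9 mol/min.
F balance: n_F = 0 + 1ξ₁ − 2ξ₂ = 50.4 → ξ₂ = (1·88.9 − 50.4)/2 = 19.25 mol/min.
Outlet amounts (n = n₀ + Σ ν·ξ):
  H: 350 − 1(88.9) = 261.1
  F: 0 + 1(88.9) − 2(19.25) = 50.4
  D: 0 + 1(19.25) = 19.25
Total out = 261.1 + 50.4 + 19.25 = 330.8 mol/min.

331 mol/min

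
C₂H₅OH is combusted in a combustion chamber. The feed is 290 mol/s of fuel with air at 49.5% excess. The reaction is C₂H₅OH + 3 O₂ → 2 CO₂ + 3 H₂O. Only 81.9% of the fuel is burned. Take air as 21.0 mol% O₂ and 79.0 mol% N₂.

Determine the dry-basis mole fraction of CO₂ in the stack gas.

Stoichiometric O₂ = 3 × 290 = 870 mol/s; O₂ fed = 870 × 1.495 = 1301 mol/s.
N₂ fed = 1301 × 79/21 = 4893 mol/s.
Fuel reacted = 0.819 × 290 → ξ = 237.5 mol/s.
Outlet (n = n₀ + ν ξ):
  C₂H₅OH: 290 − 1(237.5) = 52.49
  O₂: 1301 − 3(237.5) = 588.1
  N₂: 4893 (inert)
  CO₂: 0 + 2(237.5) = 475
  H₂O: 0 + 3(237.5) = 712.5
Dry total = 6009 mol/s; y_CO₂ (dry) = 475 / 6009 = 0.07906.

0.0791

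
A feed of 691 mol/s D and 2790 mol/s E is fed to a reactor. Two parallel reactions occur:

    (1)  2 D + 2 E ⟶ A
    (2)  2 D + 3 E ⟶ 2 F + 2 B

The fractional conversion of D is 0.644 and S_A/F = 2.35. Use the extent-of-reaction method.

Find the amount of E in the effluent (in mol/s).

Conversion of D: D consumed = 0.644 × 691 = 445 mol/s = 2ξ₁ + 2ξ₂.
Selectivity: 1ξ₁ / (2ξ₂) = 2.35 → ξ₁ = 4.7 ξ₂.
Substitute: (2·4.7 + 2) ξ₂ = 445 → ξ₂ = 39.04 mol/s, ξ₁ = 183.5 mol/s.
Outlet amounts (n = n₀ + Σ ν·ξ):
  D: 691 − 2(183.5) − 2(39.04) = 246
  E: 2790 − 2(183.5) − 3(39.04) = 2306
  A: 0 + 1(183.5) = 183.5
  F: 0 + 2(39.04) = 78.07
  B: 0 + 2(39.04) = 78.07

2310 mol/s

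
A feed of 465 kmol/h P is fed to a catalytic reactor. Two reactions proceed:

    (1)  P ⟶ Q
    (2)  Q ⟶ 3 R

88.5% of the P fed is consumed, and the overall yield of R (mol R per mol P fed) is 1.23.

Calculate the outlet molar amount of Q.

221 kmol/h

Conversion of P: P consumed = 1ξ₁ = 0.885 × 465 → ξ₁ = 411.5 kmol/h.
Yield of R: 3ξ₂ / 465 = 1.23 → ξ₂ = 190.7 kmol/h.
Outlet amounts (n = n₀ + Σ ν·ξ):
  P: 465 − 1(411.5) = 53.48
  Q: 0 + 1(411.5) − 1(190.7) = 220.9
  R: 0 + 3(190.7) = 572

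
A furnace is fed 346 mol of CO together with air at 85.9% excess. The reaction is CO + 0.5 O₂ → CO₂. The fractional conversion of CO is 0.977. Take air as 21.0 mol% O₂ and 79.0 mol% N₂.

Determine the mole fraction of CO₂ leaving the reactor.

Stoichiometric O₂ = 0.5 × 346 = 173 mol; O₂ fed = 173 × 1.859 = 321.6 mol.
N₂ fed = 321.6 × 79/21 = 1210 mol.
Fuel reacted = 0.977 × 346 → ξ = 338 mol.
Outlet (n = n₀ + ν ξ):
  CO: 346 − 1(338) = 7.958
  O₂: 321.6 − 0.5(338) = 152.6
  N₂: 1210 (inert)
  CO₂: 0 + 1(338) = 338
Total out = 1708 mol; y_CO₂ = 338 / 1708 = 0.1979.

0.198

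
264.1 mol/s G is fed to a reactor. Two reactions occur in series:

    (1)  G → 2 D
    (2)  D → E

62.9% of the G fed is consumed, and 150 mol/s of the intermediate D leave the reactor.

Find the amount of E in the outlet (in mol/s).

Conversion of G: G consumed = 1ξ₁ = 0.629 × 264.1 → ξ₁ = 166.1 mol/s.
D balance: n_D = 0 + 2ξ₁ − 1ξ₂ = 150 → ξ₂ = (2·166.1 − 150)/1 = 182.2 mol/s.
Outlet amounts (n = n₀ + Σ ν·ξ):
  G: 264.1 − 1(166.1) = 97.98
  D: 0 + 2(166.1) − 1(182.2) = 150
  E: 0 + 1(182.2) = 182.2

182 mol/s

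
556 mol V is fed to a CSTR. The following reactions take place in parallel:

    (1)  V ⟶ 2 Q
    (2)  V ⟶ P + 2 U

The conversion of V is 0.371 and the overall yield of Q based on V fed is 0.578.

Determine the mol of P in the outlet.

Yield of Q: 2ξ₁ / 556 = 0.578 → ξ₁ = 160.7 mol.
Conversion of V: 1ξ₁ + 1ξ₂ = 0.371 × 556 = 206.3 → ξ₂ = 45.59 mol.
Outlet amounts (n = n₀ + Σ ν·ξ):
  V: 556 − 1(160.7) − 1(45.59) = 349.7
  Q: 0 + 2(160.7) = 321.4
  P: 0 + 1(45.59) = 45.59
  U: 0 + 2(45.59) = 91.18

45.6 mol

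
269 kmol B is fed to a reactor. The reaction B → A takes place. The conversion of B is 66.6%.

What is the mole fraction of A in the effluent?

0.666

B reacted = 0.666 × 269 = 179.2 kmol; ν_B = −1, so ξ = 179.2/1 = 179.2 kmol.
Outlet amounts (n = n₀ + ν ξ):
  B: 269 − 1(179.2) = 89.85
  A: 0 + 1(179.2) = 179.2
Total out = 269 kmol; y_A = 179.2 / 269 = 0.666.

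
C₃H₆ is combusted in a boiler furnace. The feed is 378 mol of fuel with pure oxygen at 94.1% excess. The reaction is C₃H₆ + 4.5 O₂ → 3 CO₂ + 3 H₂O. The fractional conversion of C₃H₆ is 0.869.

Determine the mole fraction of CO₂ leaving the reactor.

0.256

Stoichiometric O₂ = 4.5 × 378 = 1701 mol; O₂ fed = 1701 × 1.941 = 3302 mol.
Fuel reacted = 0.869 × 378 → ξ = 328.5 mol.
Outlet (n = n₀ + ν ξ):
  C₃H₆: 378 − 1(328.5) = 49.52
  O₂: 3302 − 4.5(328.5) = 1823
  CO₂: 0 + 3(328.5) = 985.4
  H₂O: 0 + 3(328.5) = 985.4
Total out = 3844 mol; y_CO₂ = 985.4 / 3844 = 0.2564.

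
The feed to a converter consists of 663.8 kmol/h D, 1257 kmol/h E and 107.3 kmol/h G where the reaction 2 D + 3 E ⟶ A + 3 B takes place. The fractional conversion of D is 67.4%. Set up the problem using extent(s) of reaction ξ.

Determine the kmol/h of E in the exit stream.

D reacted = 0.674 × 663.8 = 447.4 kmol/h; ν_D = −2, so ξ = 447.4/2 = 223.7 kmol/h.
Outlet amounts (n = n₀ + ν ξ):
  D: 663.8 − 2(223.7) = 216.4
  E: 1257 − 3(223.7) = 585.9
  A: 0 + 1(223.7) = 223.7
  B: 0 + 3(223.7) = 671.1
  G: 107.3 (inert)

586 kmol/h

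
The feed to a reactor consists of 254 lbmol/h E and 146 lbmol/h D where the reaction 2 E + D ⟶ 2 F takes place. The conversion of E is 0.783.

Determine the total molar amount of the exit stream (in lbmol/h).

301 lbmol/h

E reacted = 0.783 × 254 = 198.9 lbmol/h; ν_E = −2, so ξ = 198.9/2 = 99.44 lbmol/h.
Outlet amounts (n = n₀ + ν ξ):
  E: 254 − 2(99.44) = 55.12
  D: 146 − 1(99.44) = 46.56
  F: 0 + 2(99.44) = 198.9
Total out = 55.12 + 46.56 + 198.9 = 300.6 lbmol/h.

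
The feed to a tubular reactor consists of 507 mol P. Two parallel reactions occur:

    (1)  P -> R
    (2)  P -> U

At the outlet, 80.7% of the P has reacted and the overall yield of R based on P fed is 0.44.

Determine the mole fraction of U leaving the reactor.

0.367

Yield of R: 1ξ₁ / 507 = 0.44 → ξ₁ = 223.1 mol.
Conversion of P: 1ξ₁ + 1ξ₂ = 0.807 × 507 = 409.1 → ξ₂ = 186.1 mol.
Outlet amounts (n = n₀ + Σ ν·ξ):
  P: 507 − 1(223.1) − 1(186.1) = 97.85
  R: 0 + 1(223.1) = 223.1
  U: 0 + 1(186.1) = 186.1
Total out = 507 mol; y_U = 186.1 / 507 = 0.367.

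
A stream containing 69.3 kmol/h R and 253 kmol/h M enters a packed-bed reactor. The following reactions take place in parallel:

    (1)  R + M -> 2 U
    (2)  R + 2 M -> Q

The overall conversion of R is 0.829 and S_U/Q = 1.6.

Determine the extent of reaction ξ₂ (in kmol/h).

ξ₂ = 31.9 kmol/h

Conversion of R: R consumed = 0.829 × 69.3 = 57.45 kmol/h = 1ξ₁ + 1ξ₂.
Selectivity: 2ξ₁ / (1ξ₂) = 1.6 → ξ₁ = 0.8 ξ₂.
Substitute: (1·0.8 + 1) ξ₂ = 57.45 → ξ₂ = 31.92 kmol/h, ξ₁ = 25.53 kmol/h.
Outlet amounts (n = n₀ + Σ ν·ξ):
  R: 69.3 − 1(25.53) − 1(31.92) = 11.85
  M: 253 − 1(25.53) − 2(31.92) = 163.6
  U: 0 + 2(25.53) = 51.07
  Q: 0 + 1(31.92) = 31.92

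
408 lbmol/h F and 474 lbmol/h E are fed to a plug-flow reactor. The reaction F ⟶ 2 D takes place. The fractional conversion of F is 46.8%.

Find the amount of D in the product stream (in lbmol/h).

F reacted = 0.468 × 408 = 190.9 lbmol/h; ν_F = −1, so ξ = 190.9/1 = 190.9 lbmol/h.
Outlet amounts (n = n₀ + ν ξ):
  F: 408 − 1(190.9) = 217.1
  D: 0 + 2(190.9) = 381.9
  E: 474 (inert)

382 lbmol/h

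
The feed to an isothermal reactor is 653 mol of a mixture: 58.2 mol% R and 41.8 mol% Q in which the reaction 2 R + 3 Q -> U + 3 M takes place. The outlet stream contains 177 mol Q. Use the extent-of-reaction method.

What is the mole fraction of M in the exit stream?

For Q: n = n₀ − 3ξ → 177 = 273 − 3ξ, giving ξ = 31.98 mol.
Outlet amounts (n = n₀ + ν ξ):
  R: 380 − 2(31.98) = 316.1
  Q: 273 − 3(31.98) = 177
  U: 0 + 1(31.98) = 31.98
  M: 0 + 3(31.98) = 95.95
Total out = 621 mol; y_M = 95.95 / 621 = 0.1545.

0.155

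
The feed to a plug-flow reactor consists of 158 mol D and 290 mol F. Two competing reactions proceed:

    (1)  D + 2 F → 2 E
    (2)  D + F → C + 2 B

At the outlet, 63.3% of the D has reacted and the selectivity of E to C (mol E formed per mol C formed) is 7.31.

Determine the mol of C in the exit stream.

Conversion of D: D consumed = 0.633 × 158 = 100 mol = 1ξ₁ + 1ξ₂.
Selectivity: 2ξ₁ / (1ξ₂) = 7.31 → ξ₁ = 3.655 ξ₂.
Substitute: (1·3.655 + 1) ξ₂ = 100 → ξ₂ = 21.49 mol, ξ₁ = 78.53 mol.
Outlet amounts (n = n₀ + Σ ν·ξ):
  D: 158 − 1(78.53) − 1(21.49) = 57.99
  F: 290 − 2(78.53) − 1(21.49) = 111.5
  E: 0 + 2(78.53) = 157.1
  C: 0 + 1(21.49) = 21.49
  B: 0 + 2(21.49) = 42.97

21.5 mol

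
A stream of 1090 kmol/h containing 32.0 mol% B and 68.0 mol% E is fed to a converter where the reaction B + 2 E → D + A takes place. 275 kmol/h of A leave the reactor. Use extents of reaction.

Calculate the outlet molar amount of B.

73.8 kmol/h

For A: n = n₀ + 1ξ → 275 = 0 + 1ξ, giving ξ = 275 kmol/h.
Outlet amounts (n = n₀ + ν ξ):
  B: 348.8 − 1(275) = 73.8
  E: 741.2 − 2(275) = 191.2
  D: 0 + 1(275) = 275
  A: 0 + 1(275) = 275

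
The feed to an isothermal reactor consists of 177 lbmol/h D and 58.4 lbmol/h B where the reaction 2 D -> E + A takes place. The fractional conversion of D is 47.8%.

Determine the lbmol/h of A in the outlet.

42.3 lbmol/h

D reacted = 0.478 × 177 = 84.61 lbmol/h; ν_D = −2, so ξ = 84.61/2 = 42.3 lbmol/h.
Outlet amounts (n = n₀ + ν ξ):
  D: 177 − 2(42.3) = 92.39
  E: 0 + 1(42.3) = 42.3
  A: 0 + 1(42.3) = 42.3
  B: 58.4 (inert)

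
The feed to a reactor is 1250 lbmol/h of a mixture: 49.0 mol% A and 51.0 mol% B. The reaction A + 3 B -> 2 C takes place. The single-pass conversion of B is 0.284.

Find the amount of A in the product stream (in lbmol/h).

552 lbmol/h

B reacted = 0.284 × 637.5 = 181 lbmol/h; ν_B = −3, so ξ = 181/3 = 60.35 lbmol/h.
Outlet amounts (n = n₀ + ν ξ):
  A: 612.5 − 1(60.35) = 552.1
  B: 637.5 − 3(60.35) = 456.5
  C: 0 + 2(60.35) = 120.7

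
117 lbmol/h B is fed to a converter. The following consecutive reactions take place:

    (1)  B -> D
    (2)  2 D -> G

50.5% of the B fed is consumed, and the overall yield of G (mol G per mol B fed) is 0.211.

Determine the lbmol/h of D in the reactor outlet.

9.71 lbmol/h

Conversion of B: B consumed = 1ξ₁ = 0.505 × 117 → ξ₁ = 59.09 lbmol/h.
Yield of G: 1ξ₂ / 117 = 0.211 → ξ₂ = 24.69 lbmol/h.
Outlet amounts (n = n₀ + Σ ν·ξ):
  B: 117 − 1(59.09) = 57.91
  D: 0 + 1(59.09) − 2(24.69) = 9.711
  G: 0 + 1(24.69) = 24.69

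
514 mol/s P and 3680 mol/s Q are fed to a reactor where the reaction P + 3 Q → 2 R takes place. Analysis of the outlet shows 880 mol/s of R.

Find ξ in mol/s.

For R: n = n₀ + 2ξ → 880 = 0 + 2ξ, giving ξ = 440 mol/s.
Outlet amounts (n = n₀ + ν ξ):
  P: 514 − 1(440) = 74
  Q: 3680 − 3(440) = 2360
  R: 0 + 2(440) = 880

ξ = 440 mol/s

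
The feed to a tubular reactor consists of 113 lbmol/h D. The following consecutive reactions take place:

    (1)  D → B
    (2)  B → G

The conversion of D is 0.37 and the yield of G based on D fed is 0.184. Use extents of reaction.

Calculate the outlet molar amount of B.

21 lbmol/h

Conversion of D: D consumed = 1ξ₁ = 0.37 × 113 → ξ₁ = 41.81 lbmol/h.
Yield of G: 1ξ₂ / 113 = 0.184 → ξ₂ = 20.79 lbmol/h.
Outlet amounts (n = n₀ + Σ ν·ξ):
  D: 113 − 1(41.81) = 71.19
  B: 0 + 1(41.81) − 1(20.79) = 21.02
  G: 0 + 1(20.79) = 20.79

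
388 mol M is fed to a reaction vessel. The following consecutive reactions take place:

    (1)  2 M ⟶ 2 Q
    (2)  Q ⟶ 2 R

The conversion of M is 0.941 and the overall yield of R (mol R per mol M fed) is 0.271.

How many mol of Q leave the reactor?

Conversion of M: M consumed = 2ξ₁ = 0.941 × 388 → ξ₁ = 182.6 mol.
Yield of R: 2ξ₂ / 388 = 0.271 → ξ₂ = 52.57 mol.
Outlet amounts (n = n₀ + Σ ν·ξ):
  M: 388 − 2(182.6) = 22.89
  Q: 0 + 2(182.6) − 1(52.57) = 312.5
  R: 0 + 2(52.57) = 105.1

313 mol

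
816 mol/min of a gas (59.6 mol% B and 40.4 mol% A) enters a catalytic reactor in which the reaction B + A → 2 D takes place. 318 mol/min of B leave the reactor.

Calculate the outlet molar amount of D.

337 mol/min

For B: n = n₀ − 1ξ → 318 = 486.3 − 1ξ, giving ξ = 168.3 mol/min.
Outlet amounts (n = n₀ + ν ξ):
  B: 486.3 − 1(168.3) = 318
  A: 329.7 − 1(168.3) = 161.3
  D: 0 + 2(168.3) = 336.7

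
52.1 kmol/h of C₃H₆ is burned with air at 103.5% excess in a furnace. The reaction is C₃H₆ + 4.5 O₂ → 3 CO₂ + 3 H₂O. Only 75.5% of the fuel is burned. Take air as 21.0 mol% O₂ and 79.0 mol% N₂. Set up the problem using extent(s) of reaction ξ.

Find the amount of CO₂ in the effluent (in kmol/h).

118 kmol/h

Stoichiometric O₂ = 4.5 × 52.1 = 234.5 kmol/h; O₂ fed = 234.5 × 2.035 = 477.1 kmol/h.
N₂ fed = 477.1 × 79/21 = 1795 kmol/h.
Fuel reacted = 0.755 × 52.1 → ξ = 39.34 kmol/h.
Outlet (n = n₀ + ν ξ):
  C₃H₆: 52.1 − 1(39.34) = 12.76
  O₂: 477.1 − 4.5(39.34) = 300.1
  N₂: 1795 (inert)
  CO₂: 0 + 3(39.34) = 118
  H₂O: 0 + 3(39.34) = 118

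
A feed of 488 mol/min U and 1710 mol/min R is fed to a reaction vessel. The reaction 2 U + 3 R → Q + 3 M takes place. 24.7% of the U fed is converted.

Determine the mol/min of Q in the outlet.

U reacted = 0.247 × 488 = 120.5 mol/min; ν_U = −2, so ξ = 120.5/2 = 60.27 mol/min.
Outlet amounts (n = n₀ + ν ξ):
  U: 488 − 2(60.27) = 367.5
  R: 1710 − 3(60.27) = 1529
  Q: 0 + 1(60.27) = 60.27
  M: 0 + 3(60.27) = 180.8

60.3 mol/min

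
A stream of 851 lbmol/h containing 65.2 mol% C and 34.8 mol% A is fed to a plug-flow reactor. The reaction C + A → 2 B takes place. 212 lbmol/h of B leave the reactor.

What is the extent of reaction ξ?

For B: n = n₀ + 2ξ → 212 = 0 + 2ξ, giving ξ = 106 lbmol/h.
Outlet amounts (n = n₀ + ν ξ):
  C: 554.9 − 1(106) = 448.9
  A: 296.1 − 1(106) = 190.1
  B: 0 + 2(106) = 212

ξ = 106 lbmol/h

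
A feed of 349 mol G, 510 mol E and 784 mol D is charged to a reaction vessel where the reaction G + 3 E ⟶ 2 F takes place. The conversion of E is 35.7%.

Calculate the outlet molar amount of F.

E reacted = 0.357 × 510 = 182.1 mol; ν_E = −3, so ξ = 182.1/3 = 60.69 mol.
Outlet amounts (n = n₀ + ν ξ):
  G: 349 − 1(60.69) = 288.3
  E: 510 − 3(60.69) = 327.9
  F: 0 + 2(60.69) = 121.4
  D: 784 (inert)

121 mol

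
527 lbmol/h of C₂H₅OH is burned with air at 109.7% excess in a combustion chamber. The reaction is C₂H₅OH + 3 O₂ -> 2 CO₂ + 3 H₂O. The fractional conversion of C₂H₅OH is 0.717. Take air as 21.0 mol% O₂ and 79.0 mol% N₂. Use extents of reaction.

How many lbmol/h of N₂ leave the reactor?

Stoichiometric O₂ = 3 × 527 = 1581 lbmol/h; O₂ fed = 1581 × 2.097 = 3315 lbmol/h.
N₂ fed = 3315 × 79/21 = 12470 lbmol/h.
Fuel reacted = 0.717 × 527 → ξ = 377.9 lbmol/h.
Outlet (n = n₀ + ν ξ):
  C₂H₅OH: 527 − 1(377.9) = 149.1
  O₂: 3315 − 3(377.9) = 2182
  N₂: 12470 (inert)
  CO₂: 0 + 2(377.9) = 755.7
  H₂O: 0 + 3(377.9) = 1134

12500 lbmol/h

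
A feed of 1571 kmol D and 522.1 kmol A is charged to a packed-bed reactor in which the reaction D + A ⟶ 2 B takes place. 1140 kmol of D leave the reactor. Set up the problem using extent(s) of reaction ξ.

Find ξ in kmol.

For D: n = n₀ − 1ξ → 1140 = 1571 − 1ξ, giving ξ = 431 kmol.
Outlet amounts (n = n₀ + ν ξ):
  D: 1571 − 1(431) = 1140
  A: 522.1 − 1(431) = 91.1
  B: 0 + 2(431) = 862

ξ = 431 kmol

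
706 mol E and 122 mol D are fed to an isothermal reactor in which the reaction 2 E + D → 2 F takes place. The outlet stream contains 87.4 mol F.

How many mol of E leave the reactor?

For F: n = n₀ + 2ξ → 87.4 = 0 + 2ξ, giving ξ = 43.7 mol.
Outlet amounts (n = n₀ + ν ξ):
  E: 706 − 2(43.7) = 618.6
  D: 122 − 1(43.7) = 78.3
  F: 0 + 2(43.7) = 87.4

619 mol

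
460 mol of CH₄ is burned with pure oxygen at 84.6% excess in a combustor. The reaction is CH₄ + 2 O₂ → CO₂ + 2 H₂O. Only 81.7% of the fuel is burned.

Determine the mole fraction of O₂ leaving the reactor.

Stoichiometric O₂ = 2 × 460 = 920 mol; O₂ fed = 920 × 1.846 = 1698 mol.
Fuel reacted = 0.817 × 460 → ξ = 375.8 mol.
Outlet (n = n₀ + ν ξ):
  CH₄: 460 − 1(375.8) = 84.18
  O₂: 1698 − 2(375.8) = 946.7
  CO₂: 0 + 1(375.8) = 375.8
  H₂O: 0 + 2(375.8) = 751.6
Total out = 2158 mol; y_O₂ = 946.7 / 2158 = 0.4386.

0.439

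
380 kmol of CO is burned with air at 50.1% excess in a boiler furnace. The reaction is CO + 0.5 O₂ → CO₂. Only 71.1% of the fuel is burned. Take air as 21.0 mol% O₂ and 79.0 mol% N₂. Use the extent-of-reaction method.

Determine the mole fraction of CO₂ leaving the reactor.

Stoichiometric O₂ = 0.5 × 380 = 190 kmol; O₂ fed = 190 × 1.501 = 285.2 kmol.
N₂ fed = 285.2 × 79/21 = 1073 kmol.
Fuel reacted = 0.711 × 380 → ξ = 270.2 kmol.
Outlet (n = n₀ + ν ξ):
  CO: 380 − 1(270.2) = 109.8
  O₂: 285.2 − 0.5(270.2) = 150.1
  N₂: 1073 (inert)
  CO₂: 0 + 1(270.2) = 270.2
Total out = 1603 kmol; y_CO₂ = 270.2 / 1603 = 0.1686.

0.169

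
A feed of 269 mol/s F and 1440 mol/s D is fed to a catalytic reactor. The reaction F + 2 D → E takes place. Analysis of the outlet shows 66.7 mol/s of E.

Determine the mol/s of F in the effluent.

202 mol/s

For E: n = n₀ + 1ξ → 66.7 = 0 + 1ξ, giving ξ = 66.7 mol/s.
Outlet amounts (n = n₀ + ν ξ):
  F: 269 − 1(66.7) = 202.3
  D: 1440 − 2(66.7) = 1307
  E: 0 + 1(66.7) = 66.7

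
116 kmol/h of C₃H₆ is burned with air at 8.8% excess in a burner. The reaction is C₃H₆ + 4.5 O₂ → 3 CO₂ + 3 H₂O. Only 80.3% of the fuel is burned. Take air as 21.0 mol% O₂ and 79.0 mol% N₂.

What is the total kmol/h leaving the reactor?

Stoichiometric O₂ = 4.5 × 116 = 522 kmol/h; O₂ fed = 522 × 1.088 = 567.9 kmol/h.
N₂ fed = 567.9 × 79/21 = 2137 kmol/h.
Fuel reacted = 0.803 × 116 → ξ = 93.15 kmol/h.
Outlet (n = n₀ + ν ξ):
  C₃H₆: 116 − 1(93.15) = 22.85
  O₂: 567.9 − 4.5(93.15) = 148.8
  N₂: 2137 (inert)
  CO₂: 0 + 3(93.15) = 279.4
  H₂O: 0 + 3(93.15) = 279.4
Total out = 22.85 + 148.8 + 2137 + 279.4 + 279.4 = 2867 kmol/h.

2870 kmol/h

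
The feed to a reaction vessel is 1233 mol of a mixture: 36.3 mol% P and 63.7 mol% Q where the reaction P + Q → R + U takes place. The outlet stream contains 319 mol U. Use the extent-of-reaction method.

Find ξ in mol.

ξ = 319 mol

For U: n = n₀ + 1ξ → 319 = 0 + 1ξ, giving ξ = 319 mol.
Outlet amounts (n = n₀ + ν ξ):
  P: 447.6 − 1(319) = 128.6
  Q: 785.4 − 1(319) = 466.4
  R: 0 + 1(319) = 319
  U: 0 + 1(319) = 319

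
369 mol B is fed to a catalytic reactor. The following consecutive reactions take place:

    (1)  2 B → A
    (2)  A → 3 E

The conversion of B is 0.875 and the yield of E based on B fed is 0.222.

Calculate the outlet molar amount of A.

Conversion of B: B consumed = 2ξ₁ = 0.875 × 369 → ξ₁ = 161.4 mol.
Yield of E: 3ξ₂ / 369 = 0.222 → ξ₂ = 27.31 mol.
Outlet amounts (n = n₀ + Σ ν·ξ):
  B: 369 − 2(161.4) = 46.12
  A: 0 + 1(161.4) − 1(27.31) = 134.1
  E: 0 + 3(27.31) = 81.92

134 mol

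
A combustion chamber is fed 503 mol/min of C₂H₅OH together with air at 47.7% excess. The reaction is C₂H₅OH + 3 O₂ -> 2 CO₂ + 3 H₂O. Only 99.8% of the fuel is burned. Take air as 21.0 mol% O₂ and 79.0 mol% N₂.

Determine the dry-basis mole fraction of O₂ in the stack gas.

Stoichiometric O₂ = 3 × 503 = 1509 mol/min; O₂ fed = 1509 × 1.477 = 2229 mol/min.
N₂ fed = 2229 × 79/21 = 8385 mol/min.
Fuel reacted = 0.998 × 503 → ξ = 502 mol/min.
Outlet (n = n₀ + ν ξ):
  C₂H₅OH: 503 − 1(502) = 1.006
  O₂: 2229 − 3(502) = 722.8
  N₂: 8385 (inert)
  CO₂: 0 + 2(502) = 1004
  H₂O: 0 + 3(502) = 1506
Dry total = 10110 mol/min; y_O₂ (dry) = 722.8 / 10110 = 0.07148.

0.0715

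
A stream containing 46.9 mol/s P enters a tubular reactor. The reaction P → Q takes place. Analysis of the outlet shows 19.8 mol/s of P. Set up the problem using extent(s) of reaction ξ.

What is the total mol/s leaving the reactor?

46.9 mol/s

For P: n = n₀ − 1ξ → 19.8 = 46.9 − 1ξ, giving ξ = 27.1 mol/s.
Outlet amounts (n = n₀ + ν ξ):
  P: 46.9 − 1(27.1) = 19.8
  Q: 0 + 1(27.1) = 27.1
Total out = 19.8 + 27.1 = 46.9 mol/s.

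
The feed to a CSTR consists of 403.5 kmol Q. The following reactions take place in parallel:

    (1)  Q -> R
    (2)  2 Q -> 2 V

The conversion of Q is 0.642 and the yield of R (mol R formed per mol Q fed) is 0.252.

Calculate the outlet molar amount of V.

157 kmol

Yield of R: 1ξ₁ / 403.5 = 0.252 → ξ₁ = 101.7 kmol.
Conversion of Q: 1ξ₁ + 2ξ₂ = 0.642 × 403.5 = 259 → ξ₂ = 78.68 kmol.
Outlet amounts (n = n₀ + Σ ν·ξ):
  Q: 403.5 − 1(101.7) − 2(78.68) = 144.5
  R: 0 + 1(101.7) = 101.7
  V: 0 + 2(78.68) = 157.4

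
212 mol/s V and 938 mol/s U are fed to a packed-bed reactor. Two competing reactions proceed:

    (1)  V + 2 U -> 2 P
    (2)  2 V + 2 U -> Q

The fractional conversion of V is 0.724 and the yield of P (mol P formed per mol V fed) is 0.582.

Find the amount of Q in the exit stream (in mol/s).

Yield of P: 2ξ₁ / 212 = 0.582 → ξ₁ = 61.69 mol/s.
Conversion of V: 1ξ₁ + 2ξ₂ = 0.724 × 212 = 153.5 → ξ₂ = 45.9 mol/s.
Outlet amounts (n = n₀ + Σ ν·ξ):
  V: 212 − 1(61.69) − 2(45.9) = 58.51
  U: 938 − 2(61.69) − 2(45.9) = 722.8
  P: 0 + 2(61.69) = 123.4
  Q: 0 + 1(45.9) = 45.9

45.9 mol/s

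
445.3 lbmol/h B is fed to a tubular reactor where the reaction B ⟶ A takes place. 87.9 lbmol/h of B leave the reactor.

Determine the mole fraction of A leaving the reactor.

0.803

For B: n = n₀ − 1ξ → 87.9 = 445.3 − 1ξ, giving ξ = 357.4 lbmol/h.
Outlet amounts (n = n₀ + ν ξ):
  B: 445.3 − 1(357.4) = 87.9
  A: 0 + 1(357.4) = 357.4
Total out = 445.3 lbmol/h; y_A = 357.4 / 445.3 = 0.8026.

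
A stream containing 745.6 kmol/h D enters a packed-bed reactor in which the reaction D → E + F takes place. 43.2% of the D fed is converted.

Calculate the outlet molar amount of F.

D reacted = 0.432 × 745.6 = 322.1 kmol/h; ν_D = −1, so ξ = 322.1/1 = 322.1 kmol/h.
Outlet amounts (n = n₀ + ν ξ):
  D: 745.6 − 1(322.1) = 423.5
  E: 0 + 1(322.1) = 322.1
  F: 0 + 1(322.1) = 322.1

322 kmol/h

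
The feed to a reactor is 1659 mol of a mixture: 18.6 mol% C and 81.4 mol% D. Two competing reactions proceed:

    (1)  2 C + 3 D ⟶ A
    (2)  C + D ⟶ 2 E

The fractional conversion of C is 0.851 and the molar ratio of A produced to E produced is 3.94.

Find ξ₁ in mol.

ξ₁ = 123 mol

Conversion of C: C consumed = 0.851 × 308.6 = 262.6 mol = 2ξ₁ + 1ξ₂.
Selectivity: 1ξ₁ / (2ξ₂) = 3.94 → ξ₁ = 7.88 ξ₂.
Substitute: (2·7.88 + 1) ξ₂ = 262.6 → ξ₂ = 15.67 mol, ξ₁ = 123.5 mol.
Outlet amounts (n = n₀ + Σ ν·ξ):
  C: 308.6 − 2(123.5) − 1(15.67) = 45.98
  D: 1350 − 3(123.5) − 1(15.67) = 964.4
  A: 0 + 1(123.5) = 123.5
  E: 0 + 2(15.67) = 31.34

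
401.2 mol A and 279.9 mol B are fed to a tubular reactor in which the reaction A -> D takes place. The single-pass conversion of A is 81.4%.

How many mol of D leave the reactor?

A reacted = 0.814 × 401.2 = 326.6 mol; ν_A = −1, so ξ = 326.6/1 = 326.6 mol.
Outlet amounts (n = n₀ + ν ξ):
  A: 401.2 − 1(326.6) = 74.62
  D: 0 + 1(326.6) = 326.6
  B: 279.9 (inert)

327 mol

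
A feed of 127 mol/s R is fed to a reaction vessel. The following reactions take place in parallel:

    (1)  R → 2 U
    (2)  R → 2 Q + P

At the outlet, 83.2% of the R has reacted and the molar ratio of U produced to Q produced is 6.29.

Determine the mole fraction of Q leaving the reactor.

Conversion of R: R consumed = 0.832 × 127 = 105.7 mol/s = 1ξ₁ + 1ξ₂.
Selectivity: 2ξ₁ / (2ξ₂) = 6.29 → ξ₁ = 6.29 ξ₂.
Substitute: (1·6.29 + 1) ξ₂ = 105.7 → ξ₂ = 14.49 mol/s, ξ₁ = 91.17 mol/s.
Outlet amounts (n = n₀ + Σ ν·ξ):
  R: 127 − 1(91.17) − 1(14.49) = 21.34
  U: 0 + 2(91.17) = 182.3
  Q: 0 + 2(14.49) = 28.99
  P: 0 + 1(14.49) = 14.49
Total out = 247.2 mol/s; y_Q = 28.99 / 247.2 = 0.1173.

0.117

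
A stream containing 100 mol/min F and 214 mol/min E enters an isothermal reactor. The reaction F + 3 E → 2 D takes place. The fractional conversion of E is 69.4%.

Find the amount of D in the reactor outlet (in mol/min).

99 mol/min

E reacted = 0.694 × 214 = 148.5 mol/min; ν_E = −3, so ξ = 148.5/3 = 49.51 mol/min.
Outlet amounts (n = n₀ + ν ξ):
  F: 100 − 1(49.51) = 50.49
  E: 214 − 3(49.51) = 65.48
  D: 0 + 2(49.51) = 99.01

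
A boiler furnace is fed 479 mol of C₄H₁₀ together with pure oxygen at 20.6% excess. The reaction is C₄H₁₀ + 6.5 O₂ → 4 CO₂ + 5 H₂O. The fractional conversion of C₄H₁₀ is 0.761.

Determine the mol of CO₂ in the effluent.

1460 mol

Stoichiometric O₂ = 6.5 × 479 = 3114 mol; O₂ fed = 3114 × 1.206 = 3755 mol.
Fuel reacted = 0.761 × 479 → ξ = 364.5 mol.
Outlet (n = n₀ + ν ξ):
  C₄H₁₀: 479 − 1(364.5) = 114.5
  O₂: 3755 − 6.5(364.5) = 1386
  CO₂: 0 + 4(364.5) = 1458
  H₂O: 0 + 5(364.5) = 1823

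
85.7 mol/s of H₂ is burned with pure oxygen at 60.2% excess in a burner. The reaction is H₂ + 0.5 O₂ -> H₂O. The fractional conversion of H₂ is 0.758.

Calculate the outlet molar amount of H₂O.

Stoichiometric O₂ = 0.5 × 85.7 = 42.85 mol/s; O₂ fed = 42.85 × 1.602 = 68.65 mol/s.
Fuel reacted = 0.758 × 85.7 → ξ = 64.96 mol/s.
Outlet (n = n₀ + ν ξ):
  H₂: 85.7 − 1(64.96) = 20.74
  O₂: 68.65 − 0.5(64.96) = 36.17
  H₂O: 0 + 1(64.96) = 64.96

65 mol/s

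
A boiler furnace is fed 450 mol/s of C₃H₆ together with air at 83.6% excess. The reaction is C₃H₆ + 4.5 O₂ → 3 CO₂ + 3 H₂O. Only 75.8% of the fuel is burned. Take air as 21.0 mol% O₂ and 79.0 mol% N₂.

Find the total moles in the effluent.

Stoichiometric O₂ = 4.5 × 450 = 2025 mol/s; O₂ fed = 2025 × 1.836 = 3718 mol/s.
N₂ fed = 3718 × 79/21 = 13990 mol/s.
Fuel reacted = 0.758 × 450 → ξ = 341.1 mol/s.
Outlet (n = n₀ + ν ξ):
  C₃H₆: 450 − 1(341.1) = 108.9
  O₂: 3718 − 4.5(341.1) = 2183
  N₂: 13990 (inert)
  CO₂: 0 + 3(341.1) = 1023
  H₂O: 0 + 3(341.1) = 1023
Total out = 108.9 + 2183 + 13990 + 1023 + 1023 = 18320 mol/s.

18300 mol/s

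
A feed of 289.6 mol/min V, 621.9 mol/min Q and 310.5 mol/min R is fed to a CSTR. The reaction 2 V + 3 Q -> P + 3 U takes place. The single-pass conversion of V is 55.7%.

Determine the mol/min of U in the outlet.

242 mol/min

V reacted = 0.557 × 289.6 = 161.3 mol/min; ν_V = −2, so ξ = 161.3/2 = 80.65 mol/min.
Outlet amounts (n = n₀ + ν ξ):
  V: 289.6 − 2(80.65) = 128.3
  Q: 621.9 − 3(80.65) = 379.9
  P: 0 + 1(80.65) = 80.65
  U: 0 + 3(80.65) = 242
  R: 310.5 (inert)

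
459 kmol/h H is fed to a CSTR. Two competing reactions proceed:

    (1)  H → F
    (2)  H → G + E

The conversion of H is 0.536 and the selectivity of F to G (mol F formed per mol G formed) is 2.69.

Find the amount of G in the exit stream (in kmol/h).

66.7 kmol/h

Conversion of H: H consumed = 0.536 × 459 = 246 kmol/h = 1ξ₁ + 1ξ₂.
Selectivity: 1ξ₁ / (1ξ₂) = 2.69 → ξ₁ = 2.69 ξ₂.
Substitute: (1·2.69 + 1) ξ₂ = 246 → ξ₂ = 66.67 kmol/h, ξ₁ = 179.4 kmol/h.
Outlet amounts (n = n₀ + Σ ν·ξ):
  H: 459 − 1(179.4) − 1(66.67) = 213
  F: 0 + 1(179.4) = 179.4
  G: 0 + 1(66.67) = 66.67
  E: 0 + 1(66.67) = 66.67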